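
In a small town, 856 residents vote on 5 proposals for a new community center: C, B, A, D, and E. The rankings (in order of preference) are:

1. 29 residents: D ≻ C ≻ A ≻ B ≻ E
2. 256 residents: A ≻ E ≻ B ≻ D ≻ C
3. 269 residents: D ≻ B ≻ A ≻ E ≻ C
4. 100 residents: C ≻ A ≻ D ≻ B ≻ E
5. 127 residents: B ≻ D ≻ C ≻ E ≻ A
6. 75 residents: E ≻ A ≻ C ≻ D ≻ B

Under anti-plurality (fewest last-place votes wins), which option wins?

D

Last-place votes: C 525, B 75, A 127, D 0, E 129.
D is ranked last by the fewest voters, so D wins.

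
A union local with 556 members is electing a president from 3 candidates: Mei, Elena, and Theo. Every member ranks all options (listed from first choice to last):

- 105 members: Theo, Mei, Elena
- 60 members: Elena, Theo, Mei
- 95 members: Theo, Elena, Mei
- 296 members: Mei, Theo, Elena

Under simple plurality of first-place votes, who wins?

Mei

First-place votes: Mei 296, Elena 60, Theo 200.
Mei has the most first-place votes.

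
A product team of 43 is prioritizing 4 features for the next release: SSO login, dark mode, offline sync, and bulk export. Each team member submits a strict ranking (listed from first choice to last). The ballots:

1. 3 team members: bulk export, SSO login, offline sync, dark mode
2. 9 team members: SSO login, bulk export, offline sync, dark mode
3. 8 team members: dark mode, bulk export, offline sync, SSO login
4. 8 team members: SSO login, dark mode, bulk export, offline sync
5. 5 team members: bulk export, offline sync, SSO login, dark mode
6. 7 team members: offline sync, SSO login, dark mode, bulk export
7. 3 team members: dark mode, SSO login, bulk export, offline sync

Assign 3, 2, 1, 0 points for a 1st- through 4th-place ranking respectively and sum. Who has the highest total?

SSO login

SSO login: 3·2 + 9·3 + 8·0 + 8·3 + 5·1 + 7·2 + 3·2 = 82
dark mode: 3·0 + 9·0 + 8·3 + 8·2 + 5·0 + 7·1 + 3·3 = 56
offline sync: 3·1 + 9·1 + 8·1 + 8·0 + 5·2 + 7·3 + 3·0 = 51
bulk export: 3·3 + 9·2 + 8·2 + 8·1 + 5·3 + 7·0 + 3·1 = 69
SSO login has the highest Borda score (82).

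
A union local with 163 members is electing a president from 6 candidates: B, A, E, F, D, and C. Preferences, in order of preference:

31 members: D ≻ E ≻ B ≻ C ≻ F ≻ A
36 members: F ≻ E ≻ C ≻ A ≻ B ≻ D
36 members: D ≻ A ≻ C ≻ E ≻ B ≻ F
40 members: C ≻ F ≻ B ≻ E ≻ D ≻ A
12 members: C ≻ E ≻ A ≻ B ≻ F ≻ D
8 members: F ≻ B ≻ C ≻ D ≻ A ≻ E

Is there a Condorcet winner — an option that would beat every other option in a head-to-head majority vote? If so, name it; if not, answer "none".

C vs B: 124–39 for C.
C vs A: 127–36 for C.
C vs E: 96–67 for C.
C vs F: 119–44 for C.
C vs D: 96–67 for C.
C beats every other option head-to-head.

C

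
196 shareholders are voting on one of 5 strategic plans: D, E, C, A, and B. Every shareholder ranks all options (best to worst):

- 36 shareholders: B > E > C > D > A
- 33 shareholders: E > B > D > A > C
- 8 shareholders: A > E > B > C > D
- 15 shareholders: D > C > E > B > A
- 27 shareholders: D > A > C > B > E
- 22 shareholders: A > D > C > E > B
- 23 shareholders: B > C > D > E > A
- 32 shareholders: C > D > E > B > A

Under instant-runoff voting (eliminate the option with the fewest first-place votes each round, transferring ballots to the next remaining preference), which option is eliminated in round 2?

C

Round 1: D 42, E 33, C 32, A 30, B 59. Eliminate A.
Round 2: D 64, E 41, C 32, B 59. Eliminate C.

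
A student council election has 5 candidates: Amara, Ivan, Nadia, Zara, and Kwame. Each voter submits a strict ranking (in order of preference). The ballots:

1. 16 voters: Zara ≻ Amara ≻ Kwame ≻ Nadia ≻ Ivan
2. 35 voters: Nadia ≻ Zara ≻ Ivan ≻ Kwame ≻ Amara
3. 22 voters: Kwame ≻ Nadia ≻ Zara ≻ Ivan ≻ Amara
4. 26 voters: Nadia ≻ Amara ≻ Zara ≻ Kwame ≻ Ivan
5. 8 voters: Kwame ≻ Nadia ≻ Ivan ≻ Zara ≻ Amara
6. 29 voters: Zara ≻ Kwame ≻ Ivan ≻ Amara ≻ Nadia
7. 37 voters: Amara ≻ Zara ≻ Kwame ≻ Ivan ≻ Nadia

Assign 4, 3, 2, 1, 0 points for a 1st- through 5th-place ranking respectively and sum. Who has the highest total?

Zara

Amara: 16·3 + 35·0 + 22·0 + 26·3 + 8·0 + 29·1 + 37·4 = 303
Ivan: 16·0 + 35·2 + 22·1 + 26·0 + 8·2 + 29·2 + 37·1 = 203
Nadia: 16·1 + 35·4 + 22·3 + 26·4 + 8·3 + 29·0 + 37·0 = 350
Zara: 16·4 + 35·3 + 22·2 + 26·2 + 8·1 + 29·4 + 37·3 = 500
Kwame: 16·2 + 35·1 + 22·4 + 26·1 + 8·4 + 29·3 + 37·2 = 374
Zara has the highest Borda score (500).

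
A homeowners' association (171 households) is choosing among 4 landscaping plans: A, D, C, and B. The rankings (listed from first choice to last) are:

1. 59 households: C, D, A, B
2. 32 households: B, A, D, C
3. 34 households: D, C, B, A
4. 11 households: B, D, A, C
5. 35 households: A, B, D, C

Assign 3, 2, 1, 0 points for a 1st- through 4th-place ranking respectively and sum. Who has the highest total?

A: 59·1 + 32·2 + 34·0 + 11·1 + 35·3 = 239
D: 59·2 + 32·1 + 34·3 + 11·2 + 35·1 = 309
C: 59·3 + 32·0 + 34·2 + 11·0 + 35·0 = 245
B: 59·0 + 32·3 + 34·1 + 11·3 + 35·2 = 233
D has the highest Borda score (309).

D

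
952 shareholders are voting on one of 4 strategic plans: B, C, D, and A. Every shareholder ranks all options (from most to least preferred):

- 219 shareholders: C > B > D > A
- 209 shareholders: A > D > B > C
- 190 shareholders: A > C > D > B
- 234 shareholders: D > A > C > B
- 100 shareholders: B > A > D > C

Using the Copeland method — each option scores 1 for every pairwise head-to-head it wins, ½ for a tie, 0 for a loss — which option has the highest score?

B: loses to C, D, and A → score 0.
C: beats B; loses to D and A → score 1.
D: beats B and C; loses to A → score 2.
A: beats B, C, and D → score 3.
A has the best pairwise record.

A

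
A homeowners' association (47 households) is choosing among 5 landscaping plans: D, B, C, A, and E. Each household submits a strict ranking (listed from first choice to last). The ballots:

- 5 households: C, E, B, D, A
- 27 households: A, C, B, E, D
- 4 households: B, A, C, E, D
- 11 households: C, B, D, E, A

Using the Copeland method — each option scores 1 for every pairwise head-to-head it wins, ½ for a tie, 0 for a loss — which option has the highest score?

A

D: loses to B, C, A, and E → score 0.
B: beats D and E; loses to C and A → score 2.
C: beats D, B, and E; loses to A → score 3.
A: beats D, B, C, and E → score 4.
E: beats D; loses to B, C, and A → score 1.
A has the best pairwise record.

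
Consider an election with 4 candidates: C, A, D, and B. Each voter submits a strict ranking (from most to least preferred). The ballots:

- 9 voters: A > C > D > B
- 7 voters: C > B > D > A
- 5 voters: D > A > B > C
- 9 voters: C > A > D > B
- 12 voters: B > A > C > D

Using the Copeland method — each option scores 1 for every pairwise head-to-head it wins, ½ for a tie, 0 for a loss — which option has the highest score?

A

C: beats D and B; loses to A → score 2.
A: beats C, D, and B → score 3.
D: beats B; loses to C and A → score 1.
B: loses to C, A, and D → score 0.
A has the best pairwise record.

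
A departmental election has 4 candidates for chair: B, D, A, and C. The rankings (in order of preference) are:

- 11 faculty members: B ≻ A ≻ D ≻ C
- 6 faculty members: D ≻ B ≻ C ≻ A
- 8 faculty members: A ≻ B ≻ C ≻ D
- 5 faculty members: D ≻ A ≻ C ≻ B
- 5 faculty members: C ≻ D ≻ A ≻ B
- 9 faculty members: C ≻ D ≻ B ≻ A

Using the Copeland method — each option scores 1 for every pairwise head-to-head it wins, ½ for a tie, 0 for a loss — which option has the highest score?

D

B: beats A and C; loses to D → score 2.
D: beats B and A; ties C → score 2.5.
A: beats C; loses to B and D → score 1.
C: ties D; loses to B and A → score 0.5.
D has the best pairwise record.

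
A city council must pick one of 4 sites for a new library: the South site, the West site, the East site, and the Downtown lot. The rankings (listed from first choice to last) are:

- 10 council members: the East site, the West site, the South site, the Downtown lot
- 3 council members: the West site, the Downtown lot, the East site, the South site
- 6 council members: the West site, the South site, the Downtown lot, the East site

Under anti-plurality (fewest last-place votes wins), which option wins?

the West site

Last-place votes: the South site 3, the West site 0, the East site 6, the Downtown lot 10.
the West site is ranked last by the fewest voters, so the West site wins.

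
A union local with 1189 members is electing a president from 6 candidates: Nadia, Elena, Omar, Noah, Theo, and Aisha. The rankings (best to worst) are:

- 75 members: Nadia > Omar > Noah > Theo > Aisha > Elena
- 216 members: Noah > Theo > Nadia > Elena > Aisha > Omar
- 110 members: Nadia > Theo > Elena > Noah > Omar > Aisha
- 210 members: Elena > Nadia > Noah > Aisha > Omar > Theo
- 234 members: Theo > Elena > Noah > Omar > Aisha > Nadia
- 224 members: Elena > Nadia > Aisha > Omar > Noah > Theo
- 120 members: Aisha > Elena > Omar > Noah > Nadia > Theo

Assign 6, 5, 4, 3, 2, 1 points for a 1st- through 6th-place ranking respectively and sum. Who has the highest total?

Nadia: 75·6 + 216·4 + 110·6 + 210·5 + 234·1 + 224·5 + 120·2 = 4618
Elena: 75·1 + 216·3 + 110·4 + 210·6 + 234·5 + 224·6 + 120·5 = 5537
Omar: 75·5 + 216·1 + 110·2 + 210·2 + 234·3 + 224·3 + 120·4 = 3085
Noah: 75·4 + 216·6 + 110·3 + 210·4 + 234·4 + 224·2 + 120·3 = 4510
Theo: 75·3 + 216·5 + 110·5 + 210·1 + 234·6 + 224·1 + 120·1 = 3813
Aisha: 75·2 + 216·2 + 110·1 + 210·3 + 234·2 + 224·4 + 120·6 = 3406
Elena has the highest Borda score (5537).

Elena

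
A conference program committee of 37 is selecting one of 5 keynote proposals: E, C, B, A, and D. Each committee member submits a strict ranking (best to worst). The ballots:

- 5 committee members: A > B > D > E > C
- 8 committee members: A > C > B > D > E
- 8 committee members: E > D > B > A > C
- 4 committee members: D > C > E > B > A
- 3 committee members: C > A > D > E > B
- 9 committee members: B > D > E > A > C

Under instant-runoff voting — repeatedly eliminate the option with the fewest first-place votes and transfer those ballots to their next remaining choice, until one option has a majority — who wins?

Round 1: E 8, C 3, B 9, A 13, D 4. Eliminate C.
Round 2: E 8, B 9, A 16, D 4. Eliminate D.
Round 3: E 12, B 9, A 16. Eliminate B.
Round 4: E 21, A 16. E has a majority.

E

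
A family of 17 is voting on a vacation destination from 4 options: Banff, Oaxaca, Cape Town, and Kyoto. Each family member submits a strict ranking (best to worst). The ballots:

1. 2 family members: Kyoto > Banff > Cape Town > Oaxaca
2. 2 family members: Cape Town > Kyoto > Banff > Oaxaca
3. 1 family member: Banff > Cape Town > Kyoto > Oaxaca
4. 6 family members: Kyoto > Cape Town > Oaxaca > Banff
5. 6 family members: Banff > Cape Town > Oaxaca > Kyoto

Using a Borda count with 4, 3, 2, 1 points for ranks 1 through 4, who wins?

Cape Town

Banff: 2·3 + 2·2 + 1·4 + 6·1 + 6·4 = 44
Oaxaca: 2·1 + 2·1 + 1·1 + 6·2 + 6·2 = 29
Cape Town: 2·2 + 2·4 + 1·3 + 6·3 + 6·3 = 51
Kyoto: 2·4 + 2·3 + 1·2 + 6·4 + 6·1 = 46
Cape Town has the highest Borda score (51).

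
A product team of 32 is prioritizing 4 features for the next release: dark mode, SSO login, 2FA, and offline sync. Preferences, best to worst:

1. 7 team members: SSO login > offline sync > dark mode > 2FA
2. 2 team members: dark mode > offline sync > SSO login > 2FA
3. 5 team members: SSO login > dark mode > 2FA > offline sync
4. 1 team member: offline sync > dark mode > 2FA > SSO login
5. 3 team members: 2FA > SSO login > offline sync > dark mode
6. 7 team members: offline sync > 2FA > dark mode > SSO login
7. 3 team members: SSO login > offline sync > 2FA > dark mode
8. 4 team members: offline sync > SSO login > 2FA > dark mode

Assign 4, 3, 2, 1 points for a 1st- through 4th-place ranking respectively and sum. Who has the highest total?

offline sync

dark mode: 7·2 + 2·4 + 5·3 + 1·3 + 3·1 + 7·2 + 3·1 + 4·1 = 64
SSO login: 7·4 + 2·2 + 5·4 + 1·1 + 3·3 + 7·1 + 3·4 + 4·3 = 93
2FA: 7·1 + 2·1 + 5·2 + 1·2 + 3·4 + 7·3 + 3·2 + 4·2 = 68
offline sync: 7·3 + 2·3 + 5·1 + 1·4 + 3·2 + 7·4 + 3·3 + 4·4 = 95
offline sync has the highest Borda score (95).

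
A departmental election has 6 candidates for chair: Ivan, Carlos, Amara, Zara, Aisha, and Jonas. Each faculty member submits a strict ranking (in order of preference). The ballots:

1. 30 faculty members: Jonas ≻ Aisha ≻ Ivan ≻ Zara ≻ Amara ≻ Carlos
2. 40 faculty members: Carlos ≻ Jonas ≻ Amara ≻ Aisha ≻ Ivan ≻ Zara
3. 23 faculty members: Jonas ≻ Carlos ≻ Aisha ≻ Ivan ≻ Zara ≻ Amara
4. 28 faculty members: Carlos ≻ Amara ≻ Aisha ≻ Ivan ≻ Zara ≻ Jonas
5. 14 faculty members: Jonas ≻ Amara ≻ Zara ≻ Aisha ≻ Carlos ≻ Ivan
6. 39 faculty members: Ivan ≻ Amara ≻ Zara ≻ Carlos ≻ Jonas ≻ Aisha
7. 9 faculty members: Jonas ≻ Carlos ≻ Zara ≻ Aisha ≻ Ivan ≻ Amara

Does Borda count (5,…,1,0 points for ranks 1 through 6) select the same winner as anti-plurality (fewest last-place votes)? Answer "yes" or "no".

Borda — scores: Ivan 436, Carlos 560, Amara 474, Zara 297, Aisha 399, Jonas 579. Winner: Jonas.
Anti-plurality — last-place votes: Ivan 14, Carlos 30, Amara 32, Zara 40, Aisha 39, Jonas 28. Winner: Ivan.
The two methods disagree.

no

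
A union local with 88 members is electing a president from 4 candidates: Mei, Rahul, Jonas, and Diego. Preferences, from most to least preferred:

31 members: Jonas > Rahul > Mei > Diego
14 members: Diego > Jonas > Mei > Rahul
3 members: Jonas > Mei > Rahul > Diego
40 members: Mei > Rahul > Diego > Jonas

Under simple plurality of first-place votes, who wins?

Mei

First-place votes: Mei 40, Rahul 0, Jonas 34, Diego 14.
Mei has the most first-place votes.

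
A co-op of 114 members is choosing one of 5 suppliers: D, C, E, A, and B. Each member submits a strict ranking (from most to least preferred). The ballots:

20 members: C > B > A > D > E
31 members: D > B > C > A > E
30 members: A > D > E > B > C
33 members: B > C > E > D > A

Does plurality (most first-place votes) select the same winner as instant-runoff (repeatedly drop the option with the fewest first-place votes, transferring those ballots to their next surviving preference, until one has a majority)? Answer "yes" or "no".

no

Plurality — first-place votes: D 31, C 20, E 0, A 30, B 33. Winner: B.
Instant-runoff — R1 D 31, C 20, E 0, A 30, B 33 (E out); R2 D 31, C 20, A 30, B 33 (C out); R3 D 31, A 30, B 53 (A out); R4 D 61, B 53 (D winner). Winner: D.
The two methods disagree.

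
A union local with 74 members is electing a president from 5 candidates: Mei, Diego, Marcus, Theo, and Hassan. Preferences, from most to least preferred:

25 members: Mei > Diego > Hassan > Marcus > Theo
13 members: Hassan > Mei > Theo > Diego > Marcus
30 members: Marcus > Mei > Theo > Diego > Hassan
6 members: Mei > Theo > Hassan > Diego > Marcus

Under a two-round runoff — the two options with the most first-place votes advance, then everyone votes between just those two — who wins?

Mei

Round 1 first-place votes: Mei 31, Diego 0, Marcus 30, Theo 0, Hassan 13.
Mei and Marcus advance.
Runoff: Mei is preferred to Marcus by 44 voters; Marcus by 30.
Mei wins the runoff.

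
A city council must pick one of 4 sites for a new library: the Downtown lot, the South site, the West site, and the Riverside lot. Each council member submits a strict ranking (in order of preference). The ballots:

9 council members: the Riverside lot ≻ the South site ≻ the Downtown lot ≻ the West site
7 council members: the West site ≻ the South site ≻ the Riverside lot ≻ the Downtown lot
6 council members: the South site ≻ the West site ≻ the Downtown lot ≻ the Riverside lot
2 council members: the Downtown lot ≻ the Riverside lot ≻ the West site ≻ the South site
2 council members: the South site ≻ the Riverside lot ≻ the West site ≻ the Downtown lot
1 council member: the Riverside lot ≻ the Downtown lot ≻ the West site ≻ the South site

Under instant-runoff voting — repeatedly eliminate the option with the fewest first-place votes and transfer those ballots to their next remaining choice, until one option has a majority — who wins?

the South site

Round 1: the Downtown lot 2, the South site 8, the West site 7, the Riverside lot 10. Eliminate the Downtown lot.
Round 2: the South site 8, the West site 7, the Riverside lot 12. Eliminate the West site.
Round 3: the South site 15, the Riverside lot 12. The South site has a majority.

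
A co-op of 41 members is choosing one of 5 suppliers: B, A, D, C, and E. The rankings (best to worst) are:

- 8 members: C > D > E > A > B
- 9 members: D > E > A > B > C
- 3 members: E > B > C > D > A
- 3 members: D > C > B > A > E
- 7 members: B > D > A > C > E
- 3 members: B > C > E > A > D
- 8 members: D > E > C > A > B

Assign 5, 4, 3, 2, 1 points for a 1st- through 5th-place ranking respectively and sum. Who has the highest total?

B: 8·1 + 9·2 + 3·4 + 3·3 + 7·5 + 3·5 + 8·1 = 105
A: 8·2 + 9·3 + 3·1 + 3·2 + 7·3 + 3·2 + 8·2 = 95
D: 8·4 + 9·5 + 3·2 + 3·5 + 7·4 + 3·1 + 8·5 = 169
C: 8·5 + 9·1 + 3·3 + 3·4 + 7·2 + 3·4 + 8·3 = 120
E: 8·3 + 9·4 + 3·5 + 3·1 + 7·1 + 3·3 + 8·4 = 126
D has the highest Borda score (169).

D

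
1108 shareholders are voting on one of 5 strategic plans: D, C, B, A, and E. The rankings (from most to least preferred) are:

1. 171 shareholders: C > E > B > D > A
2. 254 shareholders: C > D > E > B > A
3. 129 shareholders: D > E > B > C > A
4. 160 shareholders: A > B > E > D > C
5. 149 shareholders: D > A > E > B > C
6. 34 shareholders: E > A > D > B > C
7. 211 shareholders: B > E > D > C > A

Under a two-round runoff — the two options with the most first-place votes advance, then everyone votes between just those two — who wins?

Round 1 first-place votes: D 278, C 425, B 211, A 160, E 34.
C and D advance.
Runoff: C is preferred to D by 425 voters; D by 683.
D wins the runoff.

D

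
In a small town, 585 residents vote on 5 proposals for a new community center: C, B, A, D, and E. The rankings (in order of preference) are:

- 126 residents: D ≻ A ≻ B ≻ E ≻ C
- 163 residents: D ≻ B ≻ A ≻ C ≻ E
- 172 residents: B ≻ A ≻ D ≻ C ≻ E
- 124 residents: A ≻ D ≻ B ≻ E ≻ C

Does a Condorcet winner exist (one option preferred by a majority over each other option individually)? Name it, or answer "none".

none

Checking pairwise contests:
B beats C 585–0.
D beats B 413–172.
B beats A 335–250.
A beats D 296–289.
C beats E 335–250.
Every option loses at least one head-to-head, so there is no Condorcet winner.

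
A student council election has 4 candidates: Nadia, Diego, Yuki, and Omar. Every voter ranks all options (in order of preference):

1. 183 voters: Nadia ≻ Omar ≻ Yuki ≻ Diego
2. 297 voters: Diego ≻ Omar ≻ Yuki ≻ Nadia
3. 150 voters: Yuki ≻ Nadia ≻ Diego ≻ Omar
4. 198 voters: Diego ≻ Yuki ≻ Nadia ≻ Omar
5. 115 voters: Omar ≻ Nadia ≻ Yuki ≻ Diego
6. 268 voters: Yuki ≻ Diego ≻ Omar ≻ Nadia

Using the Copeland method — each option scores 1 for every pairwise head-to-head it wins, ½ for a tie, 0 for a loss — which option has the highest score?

Yuki

Nadia: loses to Diego, Yuki, and Omar → score 0.
Diego: beats Nadia and Omar; loses to Yuki → score 2.
Yuki: beats Nadia, Diego, and Omar → score 3.
Omar: beats Nadia; loses to Diego and Yuki → score 1.
Yuki has the best pairwise record.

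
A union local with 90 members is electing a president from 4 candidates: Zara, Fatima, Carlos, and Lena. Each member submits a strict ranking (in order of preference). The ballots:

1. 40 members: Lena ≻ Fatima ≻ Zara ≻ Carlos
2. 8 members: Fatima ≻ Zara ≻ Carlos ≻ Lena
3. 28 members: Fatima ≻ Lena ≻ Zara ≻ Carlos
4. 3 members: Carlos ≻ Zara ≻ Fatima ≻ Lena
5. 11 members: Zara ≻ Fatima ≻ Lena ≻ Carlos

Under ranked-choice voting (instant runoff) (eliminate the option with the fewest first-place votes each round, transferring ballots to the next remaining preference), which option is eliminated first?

Round 1: Zara 11, Fatima 36, Carlos 3, Lena 40. Eliminate Carlos.

Carlos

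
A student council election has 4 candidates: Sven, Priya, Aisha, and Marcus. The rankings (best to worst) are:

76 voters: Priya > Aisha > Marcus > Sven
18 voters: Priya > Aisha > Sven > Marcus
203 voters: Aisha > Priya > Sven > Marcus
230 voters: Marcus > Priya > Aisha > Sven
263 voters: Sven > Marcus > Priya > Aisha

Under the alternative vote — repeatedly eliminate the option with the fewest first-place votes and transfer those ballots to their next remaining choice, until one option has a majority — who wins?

Aisha

Round 1: Sven 263, Priya 94, Aisha 203, Marcus 230. Eliminate Priya.
Round 2: Sven 263, Aisha 297, Marcus 230. Eliminate Marcus.
Round 3: Sven 263, Aisha 527. Aisha has a majority.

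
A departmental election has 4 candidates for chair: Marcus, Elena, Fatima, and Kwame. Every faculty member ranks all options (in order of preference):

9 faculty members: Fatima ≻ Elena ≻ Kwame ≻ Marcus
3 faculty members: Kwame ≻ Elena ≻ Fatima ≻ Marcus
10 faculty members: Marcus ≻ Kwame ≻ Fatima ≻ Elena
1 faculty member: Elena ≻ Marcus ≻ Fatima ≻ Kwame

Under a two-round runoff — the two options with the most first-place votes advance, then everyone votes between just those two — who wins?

Fatima

Round 1 first-place votes: Marcus 10, Elena 1, Fatima 9, Kwame 3.
Marcus and Fatima advance.
Runoff: Marcus is preferred to Fatima by 11 voters; Fatima by 12.
Fatima wins the runoff.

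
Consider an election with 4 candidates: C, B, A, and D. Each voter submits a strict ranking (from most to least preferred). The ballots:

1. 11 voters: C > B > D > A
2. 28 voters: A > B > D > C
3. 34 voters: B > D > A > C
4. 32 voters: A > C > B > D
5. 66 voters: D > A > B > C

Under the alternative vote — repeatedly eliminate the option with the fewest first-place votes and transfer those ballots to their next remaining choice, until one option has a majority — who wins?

Round 1: C 11, B 34, A 60, D 66. Eliminate C.
Round 2: B 45, A 60, D 66. Eliminate B.
Round 3: A 60, D 111. D has a majority.

D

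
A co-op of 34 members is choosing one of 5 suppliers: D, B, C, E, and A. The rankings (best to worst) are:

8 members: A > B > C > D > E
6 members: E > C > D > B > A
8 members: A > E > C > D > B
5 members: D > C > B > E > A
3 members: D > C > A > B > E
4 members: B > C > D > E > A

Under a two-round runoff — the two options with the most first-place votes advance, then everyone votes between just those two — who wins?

Round 1 first-place votes: D 8, B 4, C 0, E 6, A 16.
A and D advance.
Runoff: A is preferred to D by 16 voters; D by 18.
D wins the runoff.

D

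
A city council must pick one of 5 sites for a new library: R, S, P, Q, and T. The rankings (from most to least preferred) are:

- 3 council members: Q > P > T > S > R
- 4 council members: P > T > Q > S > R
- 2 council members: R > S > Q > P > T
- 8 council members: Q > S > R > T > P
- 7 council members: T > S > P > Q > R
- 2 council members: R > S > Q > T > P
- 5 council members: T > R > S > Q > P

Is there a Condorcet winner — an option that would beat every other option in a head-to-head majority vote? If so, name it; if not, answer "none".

T

T vs R: 19–12 for T.
T vs S: 19–12 for T.
T vs P: 22–9 for T.
T vs Q: 16–15 for T.
T beats every other option head-to-head.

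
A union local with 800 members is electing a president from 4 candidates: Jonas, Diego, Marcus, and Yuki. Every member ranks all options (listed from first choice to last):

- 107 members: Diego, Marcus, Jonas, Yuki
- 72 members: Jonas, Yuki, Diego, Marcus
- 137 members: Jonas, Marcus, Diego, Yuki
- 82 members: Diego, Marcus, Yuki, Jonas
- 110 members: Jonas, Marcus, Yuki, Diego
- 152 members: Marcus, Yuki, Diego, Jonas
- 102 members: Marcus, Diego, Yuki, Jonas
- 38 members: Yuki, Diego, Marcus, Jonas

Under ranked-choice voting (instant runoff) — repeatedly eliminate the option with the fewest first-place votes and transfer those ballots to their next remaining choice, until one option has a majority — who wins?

Marcus

Round 1: Jonas 319, Diego 189, Marcus 254, Yuki 38. Eliminate Yuki.
Round 2: Jonas 319, Diego 227, Marcus 254. Eliminate Diego.
Round 3: Jonas 319, Marcus 481. Marcus has a majority.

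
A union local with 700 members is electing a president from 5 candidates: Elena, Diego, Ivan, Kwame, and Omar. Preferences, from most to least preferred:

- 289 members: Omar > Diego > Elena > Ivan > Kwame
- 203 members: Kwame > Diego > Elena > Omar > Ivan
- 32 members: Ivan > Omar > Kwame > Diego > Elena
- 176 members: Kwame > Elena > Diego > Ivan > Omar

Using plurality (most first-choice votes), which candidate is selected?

First-place votes: Elena 0, Diego 0, Ivan 32, Kwame 379, Omar 289.
Kwame has the most first-place votes.

Kwame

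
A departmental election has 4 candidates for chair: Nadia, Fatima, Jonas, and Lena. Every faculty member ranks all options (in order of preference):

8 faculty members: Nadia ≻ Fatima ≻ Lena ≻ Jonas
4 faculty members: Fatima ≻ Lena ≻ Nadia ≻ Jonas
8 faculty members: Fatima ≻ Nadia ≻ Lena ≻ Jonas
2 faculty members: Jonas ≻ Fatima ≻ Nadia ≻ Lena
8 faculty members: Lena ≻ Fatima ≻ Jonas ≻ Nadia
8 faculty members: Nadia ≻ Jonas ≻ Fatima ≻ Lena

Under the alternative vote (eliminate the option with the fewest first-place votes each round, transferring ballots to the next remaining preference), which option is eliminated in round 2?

Round 1: Nadia 16, Fatima 12, Jonas 2, Lena 8. Eliminate Jonas.
Round 2: Nadia 16, Fatima 14, Lena 8. Eliminate Lena.

Lena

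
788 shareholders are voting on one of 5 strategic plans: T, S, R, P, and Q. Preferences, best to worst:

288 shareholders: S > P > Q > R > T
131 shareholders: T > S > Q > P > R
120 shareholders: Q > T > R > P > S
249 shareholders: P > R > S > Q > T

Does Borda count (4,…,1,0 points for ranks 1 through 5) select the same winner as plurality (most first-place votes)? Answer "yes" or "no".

no

Borda — scores: T 884, S 2043, R 1275, P 2111, Q 1567. Winner: P.
Plurality — first-place votes: T 131, S 288, R 0, P 249, Q 120. Winner: S.
The two methods disagree.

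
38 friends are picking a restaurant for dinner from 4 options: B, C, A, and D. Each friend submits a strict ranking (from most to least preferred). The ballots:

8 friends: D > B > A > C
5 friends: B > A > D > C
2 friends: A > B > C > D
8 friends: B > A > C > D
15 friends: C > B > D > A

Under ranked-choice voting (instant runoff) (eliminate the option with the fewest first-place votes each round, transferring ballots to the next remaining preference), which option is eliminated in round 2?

D

Round 1: B 13, C 15, A 2, D 8. Eliminate A.
Round 2: B 15, C 15, D 8. Eliminate D.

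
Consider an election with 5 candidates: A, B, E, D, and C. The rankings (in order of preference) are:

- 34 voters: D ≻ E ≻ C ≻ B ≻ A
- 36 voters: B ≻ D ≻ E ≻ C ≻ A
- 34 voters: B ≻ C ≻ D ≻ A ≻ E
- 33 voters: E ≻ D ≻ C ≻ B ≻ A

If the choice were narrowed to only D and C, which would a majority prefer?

D

Voters preferring D to C: 103; preferring C to D: 34.
D wins the head-to-head.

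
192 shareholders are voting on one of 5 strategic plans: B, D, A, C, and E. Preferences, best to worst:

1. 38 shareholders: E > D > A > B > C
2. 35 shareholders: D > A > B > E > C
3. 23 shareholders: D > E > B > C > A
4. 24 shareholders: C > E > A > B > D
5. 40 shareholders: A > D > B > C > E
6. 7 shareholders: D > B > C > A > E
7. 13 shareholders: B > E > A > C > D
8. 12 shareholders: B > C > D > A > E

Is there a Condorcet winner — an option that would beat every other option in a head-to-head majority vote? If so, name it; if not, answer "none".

D vs B: 143–49 for D.
D vs A: 115–77 for D.
D vs C: 143–49 for D.
D vs E: 117–75 for D.
D beats every other option head-to-head.

D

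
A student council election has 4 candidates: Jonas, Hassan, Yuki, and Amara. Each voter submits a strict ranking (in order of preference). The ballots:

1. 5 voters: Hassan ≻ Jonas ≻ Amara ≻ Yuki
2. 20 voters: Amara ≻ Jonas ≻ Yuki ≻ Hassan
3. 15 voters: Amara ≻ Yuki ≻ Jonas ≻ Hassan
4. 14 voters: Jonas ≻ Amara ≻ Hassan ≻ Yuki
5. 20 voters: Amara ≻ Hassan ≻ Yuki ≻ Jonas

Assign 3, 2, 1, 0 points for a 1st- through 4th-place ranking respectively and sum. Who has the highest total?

Jonas: 5·2 + 20·2 + 15·1 + 14·3 + 20·0 = 107
Hassan: 5·3 + 20·0 + 15·0 + 14·1 + 20·2 = 69
Yuki: 5·0 + 20·1 + 15·2 + 14·0 + 20·1 = 70
Amara: 5·1 + 20·3 + 15·3 + 14·2 + 20·3 = 198
Amara has the highest Borda score (198).

Amara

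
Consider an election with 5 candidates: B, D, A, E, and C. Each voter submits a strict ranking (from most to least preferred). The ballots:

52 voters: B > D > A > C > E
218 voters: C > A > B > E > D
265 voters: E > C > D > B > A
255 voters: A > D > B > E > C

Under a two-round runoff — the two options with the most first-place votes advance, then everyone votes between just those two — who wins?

A

Round 1 first-place votes: B 52, D 0, A 255, E 265, C 218.
E and A advance.
Runoff: E is preferred to A by 265 voters; A by 525.
A wins the runoff.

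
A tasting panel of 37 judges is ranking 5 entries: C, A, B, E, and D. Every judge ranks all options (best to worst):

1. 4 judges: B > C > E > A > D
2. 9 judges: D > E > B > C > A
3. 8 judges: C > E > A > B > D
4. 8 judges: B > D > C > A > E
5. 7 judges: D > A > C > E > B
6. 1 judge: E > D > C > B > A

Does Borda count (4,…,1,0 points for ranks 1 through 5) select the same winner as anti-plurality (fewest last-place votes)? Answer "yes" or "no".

Borda — scores: C 85, A 49, B 75, E 70, D 91. Winner: D.
Anti-plurality — last-place votes: C 0, A 10, B 7, E 8, D 12. Winner: C.
The two methods disagree.

no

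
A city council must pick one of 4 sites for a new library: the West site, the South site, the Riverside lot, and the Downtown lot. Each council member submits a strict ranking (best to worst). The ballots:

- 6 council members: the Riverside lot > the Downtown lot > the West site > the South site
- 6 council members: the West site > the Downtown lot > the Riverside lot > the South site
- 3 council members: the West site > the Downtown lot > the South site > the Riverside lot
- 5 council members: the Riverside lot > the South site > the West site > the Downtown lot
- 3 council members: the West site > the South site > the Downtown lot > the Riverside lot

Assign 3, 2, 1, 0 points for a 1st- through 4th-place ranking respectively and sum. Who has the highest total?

the West site: 6·1 + 6·3 + 3·3 + 5·1 + 3·3 = 47
the South site: 6·0 + 6·0 + 3·1 + 5·2 + 3·2 = 19
the Riverside lot: 6·3 + 6·1 + 3·0 + 5·3 + 3·0 = 39
the Downtown lot: 6·2 + 6·2 + 3·2 + 5·0 + 3·1 = 33
the West site has the highest Borda score (47).

the West site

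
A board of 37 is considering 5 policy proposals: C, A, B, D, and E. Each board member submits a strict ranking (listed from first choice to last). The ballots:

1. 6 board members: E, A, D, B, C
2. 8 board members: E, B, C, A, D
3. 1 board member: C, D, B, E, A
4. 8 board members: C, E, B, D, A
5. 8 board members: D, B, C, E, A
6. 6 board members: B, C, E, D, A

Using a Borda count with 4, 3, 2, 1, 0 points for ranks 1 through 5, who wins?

C: 6·0 + 8·2 + 1·4 + 8·4 + 8·2 + 6·3 = 86
A: 6·3 + 8·1 + 1·0 + 8·0 + 8·0 + 6·0 = 26
B: 6·1 + 8·3 + 1·2 + 8·2 + 8·3 + 6·4 = 96
D: 6·2 + 8·0 + 1·3 + 8·1 + 8·4 + 6·1 = 61
E: 6·4 + 8·4 + 1·1 + 8·3 + 8·1 + 6·2 = 101
E has the highest Borda score (101).

E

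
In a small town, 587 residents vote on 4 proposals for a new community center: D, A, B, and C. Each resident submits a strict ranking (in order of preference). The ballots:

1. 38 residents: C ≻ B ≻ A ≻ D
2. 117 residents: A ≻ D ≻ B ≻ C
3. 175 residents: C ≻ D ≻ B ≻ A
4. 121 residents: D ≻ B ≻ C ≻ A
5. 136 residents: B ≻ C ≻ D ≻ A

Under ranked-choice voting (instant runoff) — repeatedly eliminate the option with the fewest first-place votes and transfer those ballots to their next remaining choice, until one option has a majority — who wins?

Round 1: D 121, A 117, B 136, C 213. Eliminate A.
Round 2: D 238, B 136, C 213. Eliminate B.
Round 3: D 238, C 349. C has a majority.

C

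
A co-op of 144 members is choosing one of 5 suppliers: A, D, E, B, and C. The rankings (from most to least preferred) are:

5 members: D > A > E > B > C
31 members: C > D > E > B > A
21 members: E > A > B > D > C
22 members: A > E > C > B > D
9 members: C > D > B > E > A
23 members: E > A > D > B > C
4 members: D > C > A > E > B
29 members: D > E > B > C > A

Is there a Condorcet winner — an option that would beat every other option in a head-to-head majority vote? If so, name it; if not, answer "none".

D vs A: 78–66 for D.
D vs E: 78–66 for D.
D vs B: 101–43 for D.
D vs C: 82–62 for D.
D beats every other option head-to-head.

D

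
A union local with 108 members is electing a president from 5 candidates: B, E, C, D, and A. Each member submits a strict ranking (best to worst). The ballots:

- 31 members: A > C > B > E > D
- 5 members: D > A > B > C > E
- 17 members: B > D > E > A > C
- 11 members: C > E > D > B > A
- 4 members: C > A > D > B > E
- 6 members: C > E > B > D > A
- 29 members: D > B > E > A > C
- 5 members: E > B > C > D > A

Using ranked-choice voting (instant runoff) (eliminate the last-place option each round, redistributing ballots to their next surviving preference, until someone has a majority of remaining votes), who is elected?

D

Round 1: B 17, E 5, C 21, D 34, A 31. Eliminate E.
Round 2: B 22, C 21, D 34, A 31. Eliminate C.
Round 3: B 28, D 45, A 35. Eliminate B.
Round 4: D 73, A 35. D has a majority.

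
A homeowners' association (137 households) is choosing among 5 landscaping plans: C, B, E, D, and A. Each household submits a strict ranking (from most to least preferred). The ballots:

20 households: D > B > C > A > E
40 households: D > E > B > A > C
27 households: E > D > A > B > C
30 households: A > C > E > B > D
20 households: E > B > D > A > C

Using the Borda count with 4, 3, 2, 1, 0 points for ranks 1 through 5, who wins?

E

C: 20·2 + 40·0 + 27·0 + 30·3 + 20·0 = 130
B: 20·3 + 40·2 + 27·1 + 30·1 + 20·3 = 257
E: 20·0 + 40·3 + 27·4 + 30·2 + 20·4 = 368
D: 20·4 + 40·4 + 27·3 + 30·0 + 20·2 = 361
A: 20·1 + 40·1 + 27·2 + 30·4 + 20·1 = 254
E has the highest Borda score (368).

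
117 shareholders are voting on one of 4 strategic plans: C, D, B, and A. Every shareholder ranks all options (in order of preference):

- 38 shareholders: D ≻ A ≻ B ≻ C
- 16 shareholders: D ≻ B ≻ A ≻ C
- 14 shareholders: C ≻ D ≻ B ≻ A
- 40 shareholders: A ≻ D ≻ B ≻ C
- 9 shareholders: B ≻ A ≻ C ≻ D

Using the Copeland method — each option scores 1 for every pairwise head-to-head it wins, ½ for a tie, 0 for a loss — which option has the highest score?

D

C: loses to D, B, and A → score 0.
D: beats C, B, and A → score 3.
B: beats C; loses to D and A → score 1.
A: beats C and B; loses to D → score 2.
D has the best pairwise record.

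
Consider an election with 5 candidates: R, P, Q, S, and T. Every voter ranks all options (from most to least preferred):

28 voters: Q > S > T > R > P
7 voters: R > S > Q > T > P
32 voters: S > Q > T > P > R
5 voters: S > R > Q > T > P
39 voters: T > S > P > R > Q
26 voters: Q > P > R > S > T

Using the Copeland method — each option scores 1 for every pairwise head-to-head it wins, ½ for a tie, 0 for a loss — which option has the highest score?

R: loses to P, Q, S, and T → score 0.
P: beats R; loses to Q, S, and T → score 1.
Q: beats R, P, and T; loses to S → score 3.
S: beats R, P, Q, and T → score 4.
T: beats R and P; loses to Q and S → score 2.
S has the best pairwise record.

S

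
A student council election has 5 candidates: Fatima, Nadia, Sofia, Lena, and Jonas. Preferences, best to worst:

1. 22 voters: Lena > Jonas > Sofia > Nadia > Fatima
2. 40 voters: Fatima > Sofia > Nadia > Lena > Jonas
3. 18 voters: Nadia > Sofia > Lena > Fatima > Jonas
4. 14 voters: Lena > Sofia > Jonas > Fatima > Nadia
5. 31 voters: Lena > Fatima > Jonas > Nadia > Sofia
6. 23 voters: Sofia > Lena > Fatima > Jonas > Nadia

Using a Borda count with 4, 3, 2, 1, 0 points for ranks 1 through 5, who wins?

Fatima: 22·0 + 40·4 + 18·1 + 14·1 + 31·3 + 23·2 = 331
Nadia: 22·1 + 40·2 + 18·4 + 14·0 + 31·1 + 23·0 = 205
Sofia: 22·2 + 40·3 + 18·3 + 14·3 + 31·0 + 23·4 = 352
Lena: 22·4 + 40·1 + 18·2 + 14·4 + 31·4 + 23·3 = 413
Jonas: 22·3 + 40·0 + 18·0 + 14·2 + 31·2 + 23·1 = 179
Lena has the highest Borda score (413).

Lena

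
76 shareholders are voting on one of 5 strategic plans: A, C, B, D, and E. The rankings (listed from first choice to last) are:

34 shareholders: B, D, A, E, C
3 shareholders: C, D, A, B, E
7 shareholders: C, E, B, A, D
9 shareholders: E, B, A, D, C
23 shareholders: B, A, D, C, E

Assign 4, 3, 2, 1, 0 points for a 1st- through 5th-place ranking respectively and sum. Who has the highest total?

B

A: 34·2 + 3·2 + 7·1 + 9·2 + 23·3 = 168
C: 34·0 + 3·4 + 7·4 + 9·0 + 23·1 = 63
B: 34·4 + 3·1 + 7·2 + 9·3 + 23·4 = 272
D: 34·3 + 3·3 + 7·0 + 9·1 + 23·2 = 166
E: 34·1 + 3·0 + 7·3 + 9·4 + 23·0 = 91
B has the highest Borda score (272).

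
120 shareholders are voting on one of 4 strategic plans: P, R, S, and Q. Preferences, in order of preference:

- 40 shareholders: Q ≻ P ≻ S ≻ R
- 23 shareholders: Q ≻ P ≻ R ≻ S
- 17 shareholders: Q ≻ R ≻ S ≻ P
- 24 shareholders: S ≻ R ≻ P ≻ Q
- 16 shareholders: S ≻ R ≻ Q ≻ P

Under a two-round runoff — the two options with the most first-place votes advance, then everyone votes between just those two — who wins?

Round 1 first-place votes: P 0, R 0, S 40, Q 80.
Q and S advance.
Runoff: Q is preferred to S by 80 voters; S by 40.
Q wins the runoff.

Q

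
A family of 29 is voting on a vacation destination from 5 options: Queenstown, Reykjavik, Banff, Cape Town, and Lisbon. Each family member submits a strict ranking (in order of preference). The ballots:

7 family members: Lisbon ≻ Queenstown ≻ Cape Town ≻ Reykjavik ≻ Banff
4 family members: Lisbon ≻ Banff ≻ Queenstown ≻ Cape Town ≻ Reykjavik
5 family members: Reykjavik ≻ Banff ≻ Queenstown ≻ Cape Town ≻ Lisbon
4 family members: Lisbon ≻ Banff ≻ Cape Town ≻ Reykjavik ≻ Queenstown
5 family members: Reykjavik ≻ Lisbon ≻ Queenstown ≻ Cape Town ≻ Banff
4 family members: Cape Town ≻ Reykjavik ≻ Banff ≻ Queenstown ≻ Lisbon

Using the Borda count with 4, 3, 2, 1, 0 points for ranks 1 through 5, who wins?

Lisbon

Queenstown: 7·3 + 4·2 + 5·2 + 4·0 + 5·2 + 4·1 = 53
Reykjavik: 7·1 + 4·0 + 5·4 + 4·1 + 5·4 + 4·3 = 63
Banff: 7·0 + 4·3 + 5·3 + 4·3 + 5·0 + 4·2 = 47
Cape Town: 7·2 + 4·1 + 5·1 + 4·2 + 5·1 + 4·4 = 52
Lisbon: 7·4 + 4·4 + 5·0 + 4·4 + 5·3 + 4·0 = 75
Lisbon has the highest Borda score (75).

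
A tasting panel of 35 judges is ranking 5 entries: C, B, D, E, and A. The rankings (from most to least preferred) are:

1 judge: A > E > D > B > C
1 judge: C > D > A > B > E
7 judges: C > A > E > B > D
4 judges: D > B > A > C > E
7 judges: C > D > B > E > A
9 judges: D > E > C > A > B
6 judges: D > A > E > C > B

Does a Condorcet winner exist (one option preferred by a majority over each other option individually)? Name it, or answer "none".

D vs C: 20–15 for D.
D vs B: 28–7 for D.
D vs E: 27–8 for D.
D vs A: 27–8 for D.
D beats every other option head-to-head.

D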